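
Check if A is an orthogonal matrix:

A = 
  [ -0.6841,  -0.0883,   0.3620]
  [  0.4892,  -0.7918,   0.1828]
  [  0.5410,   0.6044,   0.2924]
No

AᵀA = 
  [  1,   0,   0]
  [  0,   1,   0]
  [  0,   0,   0.2500]
≠ I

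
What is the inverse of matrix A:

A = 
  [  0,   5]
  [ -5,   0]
det(A) = (0)(0) - (5)(-5) = 25
For a 2×2 matrix, A⁻¹ = (1/det(A)) · [[d, -b], [-c, a]]
    = (1/25) · [[0, -5], [5, 0]]

A⁻¹ = 
  [   0, -1/5]
  [ 1/5,    0]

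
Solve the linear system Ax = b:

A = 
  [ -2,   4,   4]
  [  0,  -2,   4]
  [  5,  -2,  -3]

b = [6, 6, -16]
Row reduce the augmented matrix [A|b]:
R3 → R3 + (5/2)·R1
R3 → R3 + (4)·R2
REF = 
  [ -2,   4,   4,   6]
  [  0,  -2,   4,   6]
  [  0,   0,  23,  23]

Back-substitution:
x₃ = 23 / 23 = 1
x₂ = (6 - (4)(1)) / (-2) = -1
x₁ = (6 - (4)(-1) - (4)(1)) / (-2) = -3

x = [-3, -1, 1]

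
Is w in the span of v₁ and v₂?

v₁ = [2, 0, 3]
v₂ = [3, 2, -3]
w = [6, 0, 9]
Yes

Form the augmented matrix and row-reduce:
[v₁|v₂|w] = 
  [  2,   3,   6]
  [  0,   2,   0]
  [  3,  -3,   9]
R3 → R3 - (3/2)·R1
R3 → R3 + (15/4)·R2
REF = 
  [  2,   3,   6]
  [  0,   2,   0]
  [  0,   0,   0]

No row of the form [0 0 | nonzero], so the system is consistent. Back-substitution gives c₁ = 3, c₂ = 0: w = (3)·v₁ + (0)·v₂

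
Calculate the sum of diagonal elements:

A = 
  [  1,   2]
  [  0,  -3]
-2

tr(A) = 1 + -3 = -2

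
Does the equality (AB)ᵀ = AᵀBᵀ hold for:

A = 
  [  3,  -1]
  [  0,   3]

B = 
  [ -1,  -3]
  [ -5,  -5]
No

(AB)ᵀ = 
  [  2, -15]
  [ -4, -15]

AᵀBᵀ = 
  [ -3, -15]
  [ -8, -10]

The two matrices differ, so (AB)ᵀ ≠ AᵀBᵀ in general. The correct identity is (AB)ᵀ = BᵀAᵀ.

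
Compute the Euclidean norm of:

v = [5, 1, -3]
5.916

||v||₂ = √((5)² + (1)² + (-3)²) = √35 = 5.916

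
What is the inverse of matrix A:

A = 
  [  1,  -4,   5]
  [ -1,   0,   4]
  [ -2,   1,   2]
det(A) = (1)·((0)(2) - (4)(1)) - (-4)·((-1)(2) - (4)(-2)) + (5)·((-1)(1) - (0)(-2))
  = (1)(-4) - (-4)(6) + (5)(-1)
  = 15
det(A) = 15 ≠ 0, so A is invertible.

Cofactors Cᵢⱼ = (-1)ⁱ⁺ʲ·Mᵢⱼ:
C = 
  [ -4,  -6,  -1]
  [ 13,  12,   7]
  [-16,  -9,  -4]

adj(A) = Cᵀ:
adj(A) = 
  [ -4,  13, -16]
  [ -6,  12,  -9]
  [ -1,   7,  -4]

A⁻¹ = (1/15) · adj(A):
A⁻¹ = 
  [ -4/15,  13/15, -16/15]
  [  -2/5,    4/5,   -3/5]
  [ -1/15,   7/15,  -4/15]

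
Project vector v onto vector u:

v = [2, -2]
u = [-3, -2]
proj_u(v) = [6/13, 4/13]

v·u = (2)(-3) + (-2)(-2) = -2
u·u = (-3)² + (-2)² = 13
proj_u(v) = (v·u / u·u) × u = (-2/13) × u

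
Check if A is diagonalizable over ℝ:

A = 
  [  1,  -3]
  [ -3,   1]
Yes

tr(A) = 2, det(A) = -8
Characteristic polynomial: λ² - tr(A)λ + det(A) = λ² - 2λ - 8
λ² - 2λ - 8 = (λ + 2)(λ - 4)
Eigenvalues: 4, -2
λ=-2: alg. mult. = 1, geom. mult. = 2 - rank(A - (-2)I) = 2 - 1 = 1
λ=4: alg. mult. = 1, geom. mult. = 2 - rank(A - (4)I) = 2 - 1 = 1
Sum of geometric multiplicities equals n, so A has n independent eigenvectors.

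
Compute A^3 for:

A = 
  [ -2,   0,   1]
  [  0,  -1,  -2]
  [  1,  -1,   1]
A^3 = 
  [-11,   2,   6]
  [  4,  -3,  -8]
  [  6,  -4,   3]

A² = A·A:
A²[1,1] = (-2)(-2) + (0)(0) + (1)(1) = 5
A²[1,2] = (-2)(0) + (0)(-1) + (1)(-1) = -1
A²[1,3] = (-2)(1) + (0)(-2) + (1)(1) = -1
A²[2,1] = (0)(-2) + (-1)(0) + (-2)(1) = -2
A²[2,2] = (0)(0) + (-1)(-1) + (-2)(-1) = 3
A²[2,3] = (0)(1) + (-1)(-2) + (-2)(1) = 0
A²[3,1] = (1)(-2) + (-1)(0) + (1)(1) = -1
A²[3,2] = (1)(0) + (-1)(-1) + (1)(-1) = 0
A²[3,3] = (1)(1) + (-1)(-2) + (1)(1) = 4
A² = 
  [  5,  -1,  -1]
  [ -2,   3,   0]
  [ -1,   0,   4]

A^3 = A^2·A:
A^3[1,1] = (5)(-2) + (-1)(0) + (-1)(1) = -11
A^3[1,2] = (5)(0) + (-1)(-1) + (-1)(-1) = 2
A^3[1,3] = (5)(1) + (-1)(-2) + (-1)(1) = 6
A^3[2,1] = (-2)(-2) + (3)(0) + (0)(1) = 4
A^3[2,2] = (-2)(0) + (3)(-1) + (0)(-1) = -3
A^3[2,3] = (-2)(1) + (3)(-2) + (0)(1) = -8
A^3[3,1] = (-1)(-2) + (0)(0) + (4)(1) = 6
A^3[3,2] = (-1)(0) + (0)(-1) + (4)(-1) = -4
A^3[3,3] = (-1)(1) + (0)(-2) + (4)(1) = 3
A^3 = 
  [-11,   2,   6]
  [  4,  -3,  -8]
  [  6,  -4,   3]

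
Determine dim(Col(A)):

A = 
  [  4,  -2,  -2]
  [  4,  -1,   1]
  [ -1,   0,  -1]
Row reduce:
R2 → R2 - (1)·R1
R3 → R3 + (1/4)·R1
R3 → R3 + (1/2)·R2
REF = 
  [  4,  -2,  -2]
  [  0,   1,   3]
  [  0,   0,   0]
Pivot columns: 1, 2 → 2 pivots.
dim(Col(A)) = number of pivot columns = 2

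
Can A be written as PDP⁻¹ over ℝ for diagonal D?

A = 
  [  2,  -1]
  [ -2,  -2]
Yes

tr(A) = 0, det(A) = -6
Characteristic polynomial: λ² - tr(A)λ + det(A) = λ² - 6
λ² - 6 = 0  ⇒  λ = (0 ± √((0)² - 4·(-6)))/2 = (0 ± √(24))/2
  = √6,  -√6
Eigenvalues: √6, -√6  (≈ 2.449, -2.449)
The two irrational eigenvalues are distinct (simple), so each has alg. mult. = geom. mult. = 1.
Sum of geometric multiplicities equals n, so A has n independent eigenvectors.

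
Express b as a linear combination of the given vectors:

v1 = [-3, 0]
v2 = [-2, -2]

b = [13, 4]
c1 = -3, c2 = -2

b = -3·v1 + -2·v2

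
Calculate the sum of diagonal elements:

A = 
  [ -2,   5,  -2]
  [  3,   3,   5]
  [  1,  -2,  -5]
-4

tr(A) = -2 + 3 + -5 = -4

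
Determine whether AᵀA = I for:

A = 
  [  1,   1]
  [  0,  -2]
No

AᵀA = 
  [  1,   1]
  [  1,   5]
≠ I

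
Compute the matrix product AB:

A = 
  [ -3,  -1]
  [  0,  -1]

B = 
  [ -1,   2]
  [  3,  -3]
AB = 
  [  0,  -3]
  [ -3,   3]

A is 2×2 and B is 2×2, so AB is 2×2. Each entry is (row of A)·(column of B):
AB[1,1] = (-3)(-1) + (-1)(3) = 0
AB[1,2] = (-3)(2) + (-1)(-3) = -3
AB[2,1] = (0)(-1) + (-1)(3) = -3
AB[2,2] = (0)(2) + (-1)(-3) = 3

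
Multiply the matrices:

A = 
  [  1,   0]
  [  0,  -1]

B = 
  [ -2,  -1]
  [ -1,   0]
AB = 
  [ -2,  -1]
  [  1,   0]

A is 2×2 and B is 2×2, so AB is 2×2. Each entry is (row of A)·(column of B):
AB[1,1] = (1)(-2) + (0)(-1) = -2
AB[1,2] = (1)(-1) + (0)(0) = -1
AB[2,1] = (0)(-2) + (-1)(-1) = 1
AB[2,2] = (0)(-1) + (-1)(0) = 0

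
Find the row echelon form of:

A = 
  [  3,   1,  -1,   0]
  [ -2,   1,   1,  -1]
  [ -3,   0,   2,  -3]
Row operations:
R2 → R2 + (2/3)·R1
R3 → R3 + (1)·R1
R3 → R3 - (3/5)·R2

Resulting echelon form:
REF = 
  [    3,     1,    -1,     0]
  [    0,   5/3,   1/3,    -1]
  [    0,     0,   4/5, -12/5]

Rank = 3 (number of non-zero pivot rows).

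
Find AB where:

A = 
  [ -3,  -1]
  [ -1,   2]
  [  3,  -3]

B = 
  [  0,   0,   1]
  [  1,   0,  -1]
AB = 
  [ -1,   0,  -2]
  [  2,   0,  -3]
  [ -3,   0,   6]

A is 3×2 and B is 2×3, so AB is 3×3. Each entry is (row of A)·(column of B):
AB[1,1] = (-3)(0) + (-1)(1) = -1
AB[1,2] = (-3)(0) + (-1)(0) = 0
AB[1,3] = (-3)(1) + (-1)(-1) = -2
AB[2,1] = (-1)(0) + (2)(1) = 2
AB[2,2] = (-1)(0) + (2)(0) = 0
AB[2,3] = (-1)(1) + (2)(-1) = -3
AB[3,1] = (3)(0) + (-3)(1) = -3
AB[3,2] = (3)(0) + (-3)(0) = 0
AB[3,3] = (3)(1) + (-3)(-1) = 6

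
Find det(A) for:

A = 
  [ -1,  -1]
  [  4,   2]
2

For a 2×2 matrix, det = ad - bc = (-1)(2) - (-1)(4) = 2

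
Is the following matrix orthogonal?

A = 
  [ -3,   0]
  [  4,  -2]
No

AᵀA = 
  [ 25,  -8]
  [ -8,   4]
≠ I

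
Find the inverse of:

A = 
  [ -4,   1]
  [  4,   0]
det(A) = (-4)(0) - (1)(4) = -4
For a 2×2 matrix, A⁻¹ = (1/det(A)) · [[d, -b], [-c, a]]
    = (-1/4) · [[0, -1], [-4, -4]]

A⁻¹ = 
  [  0, 1/4]
  [  1,   1]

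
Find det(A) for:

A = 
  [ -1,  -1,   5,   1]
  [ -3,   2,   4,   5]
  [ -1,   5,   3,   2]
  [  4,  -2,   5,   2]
-553

Cofactor expansion along row 1: det(A) = a₁₁M₁₁ - a₁₂M₁₂ + a₁₃M₁₃ - a₁₄M₁₄

M₁₁ = det[[2, 4, 5]; [5, 3, 2]; [-2, 5, 2]]
  = (2)·((3)(2) - (2)(5)) - (4)·((5)(2) - (2)(-2)) + (5)·((5)(5) - (3)(-2))
  = (2)(-4) - (4)(14) + (5)(31)
  = 91
M₁₂ = det[[-3, 4, 5]; [-1, 3, 2]; [4, 5, 2]]
  = (-3)·((3)(2) - (2)(5)) - (4)·((-1)(2) - (2)(4)) + (5)·((-1)(5) - (3)(4))
  = (-3)(-4) - (4)(-10) + (5)(-17)
  = -33
M₁₃ = det[[-3, 2, 5]; [-1, 5, 2]; [4, -2, 2]]
  = (-3)·((5)(2) - (2)(-2)) - (2)·((-1)(2) - (2)(4)) + (5)·((-1)(-2) - (5)(4))
  = (-3)(14) - (2)(-10) + (5)(-18)
  = -112
M₁₄ = det[[-3, 2, 4]; [-1, 5, 3]; [4, -2, 5]]
  = (-3)·((5)(5) - (3)(-2)) - (2)·((-1)(5) - (3)(4)) + (4)·((-1)(-2) - (5)(4))
  = (-3)(31) - (2)(-17) + (4)(-18)
  = -131

det(A) = (-1)(91) - (-1)(-33) + (5)(-112) - (1)(-131) = -553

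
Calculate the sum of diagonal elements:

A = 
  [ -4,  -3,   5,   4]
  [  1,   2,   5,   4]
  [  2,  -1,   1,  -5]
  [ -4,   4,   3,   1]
0

tr(A) = -4 + 2 + 1 + 1 = 0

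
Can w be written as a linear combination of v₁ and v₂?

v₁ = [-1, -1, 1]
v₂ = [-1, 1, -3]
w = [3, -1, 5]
Yes

Form the augmented matrix and row-reduce:
[v₁|v₂|w] = 
  [ -1,  -1,   3]
  [ -1,   1,  -1]
  [  1,  -3,   5]
R2 → R2 - (1)·R1
R3 → R3 + (1)·R1
R3 → R3 + (2)·R2
REF = 
  [ -1,  -1,   3]
  [  0,   2,  -4]
  [  0,   0,   0]

No row of the form [0 0 | nonzero], so the system is consistent. Back-substitution gives c₁ = -1, c₂ = -2: w = (-1)·v₁ + (-2)·v₂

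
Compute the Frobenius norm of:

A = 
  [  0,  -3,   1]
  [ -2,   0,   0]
||A||_F = 3.742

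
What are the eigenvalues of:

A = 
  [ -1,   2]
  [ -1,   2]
tr(A) = 1, det(A) = 0
Characteristic polynomial: λ² - tr(A)λ + det(A) = λ² - λ
λ² - λ = λ(λ - 1)

λ = 1, 0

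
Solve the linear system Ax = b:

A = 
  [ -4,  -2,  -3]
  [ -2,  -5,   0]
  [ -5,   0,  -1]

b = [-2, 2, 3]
x = [-1, 0, 2]

Row reduce the augmented matrix [A|b]:
R2 → R2 - (1/2)·R1
R3 → R3 - (5/4)·R1
R3 → R3 + (5/8)·R2
REF = 
  [   -4,    -2,    -3,    -2]
  [    0,    -4,   3/2,     3]
  [    0,     0, 59/16,  59/8]

Back-substitution:
x₃ = (59/8) / (59/16) = 2
x₂ = (3 - (3/2)(2)) / (-4) = 0
x₁ = (-2 - (-2)(0) - (-3)(2)) / (-4) = -1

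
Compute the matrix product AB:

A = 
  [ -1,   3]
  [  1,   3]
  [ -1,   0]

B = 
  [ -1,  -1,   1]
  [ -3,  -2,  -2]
A is 3×2 and B is 2×3, so AB is 3×3. Each entry is (row of A)·(column of B):
AB[1,1] = (-1)(-1) + (3)(-3) = -8
AB[1,2] = (-1)(-1) + (3)(-2) = -5
AB[1,3] = (-1)(1) + (3)(-2) = -7
AB[2,1] = (1)(-1) + (3)(-3) = -10
AB[2,2] = (1)(-1) + (3)(-2) = -7
AB[2,3] = (1)(1) + (3)(-2) = -5
AB[3,1] = (-1)(-1) + (0)(-3) = 1
AB[3,2] = (-1)(-1) + (0)(-2) = 1
AB[3,3] = (-1)(1) + (0)(-2) = -1

AB = 
  [ -8,  -5,  -7]
  [-10,  -7,  -5]
  [  1,   1,  -1]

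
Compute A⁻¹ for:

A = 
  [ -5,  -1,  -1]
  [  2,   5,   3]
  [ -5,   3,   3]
det(A) = (-5)·((5)(3) - (3)(3)) - (-1)·((2)(3) - (3)(-5)) + (-1)·((2)(3) - (5)(-5))
  = (-5)(6) - (-1)(21) + (-1)(31)
  = -40
det(A) = -40 ≠ 0, so A is invertible.

Cofactors Cᵢⱼ = (-1)ⁱ⁺ʲ·Mᵢⱼ:
C = 
  [  6, -21,  31]
  [  0, -20,  20]
  [  2,  13, -23]

adj(A) = Cᵀ:
adj(A) = 
  [  6,   0,   2]
  [-21, -20,  13]
  [ 31,  20, -23]

A⁻¹ = (-1/40) · adj(A):
A⁻¹ = 
  [ -3/20,      0,  -1/20]
  [ 21/40,    1/2, -13/40]
  [-31/40,   -1/2,  23/40]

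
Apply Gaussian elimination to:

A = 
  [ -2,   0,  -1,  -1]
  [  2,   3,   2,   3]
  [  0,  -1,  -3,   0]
Row operations:
R2 → R2 + (1)·R1
R3 → R3 + (1/3)·R2

Resulting echelon form:
REF = 
  [  -2,    0,   -1,   -1]
  [   0,    3,    1,    2]
  [   0,    0, -8/3,  2/3]

Rank = 3 (number of non-zero pivot rows).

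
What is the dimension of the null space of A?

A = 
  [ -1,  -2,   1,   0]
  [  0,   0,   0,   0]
nullity(A) = 3

Row reduce:
(no row operations needed)
REF = 
  [ -1,  -2,   1,   0]
  [  0,   0,   0,   0]
Pivot columns: 1 → 1 pivot.
rank(A) = 1, so nullity(A) = 4 - 1 = 3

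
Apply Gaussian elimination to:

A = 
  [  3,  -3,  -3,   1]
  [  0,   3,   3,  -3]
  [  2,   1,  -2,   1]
Row operations:
R3 → R3 - (2/3)·R1
R3 → R3 - (1)·R2

Resulting echelon form:
REF = 
  [   3,   -3,   -3,    1]
  [   0,    3,    3,   -3]
  [   0,    0,   -3, 10/3]

Rank = 3 (number of non-zero pivot rows).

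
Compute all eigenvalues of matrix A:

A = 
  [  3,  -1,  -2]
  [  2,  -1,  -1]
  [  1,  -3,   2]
Characteristic polynomial: det(λI - A) = λ³ - 4λ² + 2λ
The constant term is 0, so λ = 0 is a root: p(λ) = λ(λ² - 4λ + 2)
λ² - 4λ + 2 = 0  ⇒  λ = (4 ± √((-4)² - 4·(2)))/2 = (4 ± √(8))/2
  = 2 + √2,  2 - √2

λ = 0, 2 + √2, 2 - √2  (≈ 0, 3.414, 0.5858)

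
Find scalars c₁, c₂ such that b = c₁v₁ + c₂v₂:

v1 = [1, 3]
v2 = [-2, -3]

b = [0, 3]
c1 = 2, c2 = 1

b = 2·v1 + 1·v2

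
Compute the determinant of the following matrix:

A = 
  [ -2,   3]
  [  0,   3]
For a 2×2 matrix, det = ad - bc = (-2)(3) - (3)(0) = -6

det(A) = -6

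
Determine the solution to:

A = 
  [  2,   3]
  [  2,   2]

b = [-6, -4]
Row reduce the augmented matrix [A|b]:
R2 → R2 - (1)·R1
REF = 
  [  2,   3,  -6]
  [  0,  -1,   2]

Back-substitution:
x₂ = 2 / (-1) = -2
x₁ = (-6 - (3)(-2)) / 2 = 0

x = [0, -2]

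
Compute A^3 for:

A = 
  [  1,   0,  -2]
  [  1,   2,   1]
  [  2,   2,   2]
A^3 = 
  [-19, -20, -10]
  [ 15,  16,   0]
  [ 20,  20,  -4]

A² = A·A:
A²[1,1] = (1)(1) + (0)(1) + (-2)(2) = -3
A²[1,2] = (1)(0) + (0)(2) + (-2)(2) = -4
A²[1,3] = (1)(-2) + (0)(1) + (-2)(2) = -6
A²[2,1] = (1)(1) + (2)(1) + (1)(2) = 5
A²[2,2] = (1)(0) + (2)(2) + (1)(2) = 6
A²[2,3] = (1)(-2) + (2)(1) + (1)(2) = 2
A²[3,1] = (2)(1) + (2)(1) + (2)(2) = 8
A²[3,2] = (2)(0) + (2)(2) + (2)(2) = 8
A²[3,3] = (2)(-2) + (2)(1) + (2)(2) = 2
A² = 
  [ -3,  -4,  -6]
  [  5,   6,   2]
  [  8,   8,   2]

A^3 = A^2·A:
A^3[1,1] = (-3)(1) + (-4)(1) + (-6)(2) = -19
A^3[1,2] = (-3)(0) + (-4)(2) + (-6)(2) = -20
A^3[1,3] = (-3)(-2) + (-4)(1) + (-6)(2) = -10
A^3[2,1] = (5)(1) + (6)(1) + (2)(2) = 15
A^3[2,2] = (5)(0) + (6)(2) + (2)(2) = 16
A^3[2,3] = (5)(-2) + (6)(1) + (2)(2) = 0
A^3[3,1] = (8)(1) + (8)(1) + (2)(2) = 20
A^3[3,2] = (8)(0) + (8)(2) + (2)(2) = 20
A^3[3,3] = (8)(-2) + (8)(1) + (2)(2) = -4
A^3 = 
  [-19, -20, -10]
  [ 15,  16,   0]
  [ 20,  20,  -4]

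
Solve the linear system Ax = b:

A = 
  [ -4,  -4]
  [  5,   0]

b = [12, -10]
x = [-2, -1]

Row reduce the augmented matrix [A|b]:
R2 → R2 + (5/4)·R1
REF = 
  [ -4,  -4,  12]
  [  0,  -5,   5]

Back-substitution:
x₂ = 5 / (-5) = -1
x₁ = (12 - (-4)(-1)) / (-4) = -2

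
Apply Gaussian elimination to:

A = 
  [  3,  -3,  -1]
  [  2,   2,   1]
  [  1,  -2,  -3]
Row operations:
R2 → R2 - (2/3)·R1
R3 → R3 - (1/3)·R1
R3 → R3 + (1/4)·R2

Resulting echelon form:
REF = 
  [   3,   -3,   -1]
  [   0,    4,  5/3]
  [   0,    0, -9/4]

Rank = 3 (number of non-zero pivot rows).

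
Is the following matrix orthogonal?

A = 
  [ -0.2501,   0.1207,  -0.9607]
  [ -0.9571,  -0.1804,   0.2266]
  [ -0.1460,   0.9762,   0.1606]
Yes

AᵀA = 
  [  0.9999,  -0.0001,  -0.0001]
  [ -0.0001,   1.0001,  -0.0001]
  [ -0.0001,  -0.0001,   1.0001]
≈ I (equal to I up to the 4-dp rounding of the entries)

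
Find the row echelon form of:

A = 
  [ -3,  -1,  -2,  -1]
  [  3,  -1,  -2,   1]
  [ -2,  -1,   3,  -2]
Row operations:
R2 → R2 + (1)·R1
R3 → R3 - (2/3)·R1
R3 → R3 - (1/6)·R2

Resulting echelon form:
REF = 
  [  -3,   -1,   -2,   -1]
  [   0,   -2,   -4,    0]
  [   0,    0,    5, -4/3]

Rank = 3 (number of non-zero pivot rows).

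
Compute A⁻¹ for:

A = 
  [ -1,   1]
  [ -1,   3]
det(A) = (-1)(3) - (1)(-1) = -2
For a 2×2 matrix, A⁻¹ = (1/det(A)) · [[d, -b], [-c, a]]
    = (-1/2) · [[3, -1], [1, -1]]

A⁻¹ = 
  [-3/2,  1/2]
  [-1/2,  1/2]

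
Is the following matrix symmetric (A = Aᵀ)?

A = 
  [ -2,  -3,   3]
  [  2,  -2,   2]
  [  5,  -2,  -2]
No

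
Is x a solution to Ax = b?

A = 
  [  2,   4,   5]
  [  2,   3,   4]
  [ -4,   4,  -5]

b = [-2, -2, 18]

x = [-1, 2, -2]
No

Ax = [-4, -4, 22] ≠ b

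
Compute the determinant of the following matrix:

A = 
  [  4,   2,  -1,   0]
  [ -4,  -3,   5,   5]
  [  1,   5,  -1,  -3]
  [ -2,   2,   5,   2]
Cofactor expansion along row 1: det(A) = a₁₁M₁₁ - a₁₂M₁₂ + a₁₃M₁₃ - a₁₄M₁₄

M₁₁ = det[[-3, 5, 5]; [5, -1, -3]; [2, 5, 2]]
  = (-3)·((-1)(2) - (-3)(5)) - (5)·((5)(2) - (-3)(2)) + (5)·((5)(5) - (-1)(2))
  = (-3)(13) - (5)(16) + (5)(27)
  = 16
M₁₂ = det[[-4, 5, 5]; [1, -1, -3]; [-2, 5, 2]]
  = (-4)·((-1)(2) - (-3)(5)) - (5)·((1)(2) - (-3)(-2)) + (5)·((1)(5) - (-1)(-2))
  = (-4)(13) - (5)(-4) + (5)(3)
  = -17
M₁₃ = det[[-4, -3, 5]; [1, 5, -3]; [-2, 2, 2]]
  = (-4)·((5)(2) - (-3)(2)) - (-3)·((1)(2) - (-3)(-2)) + (5)·((1)(2) - (5)(-2))
  = (-4)(16) - (-3)(-4) + (5)(12)
  = -16
M₁₄ = det[[-4, -3, 5]; [1, 5, -1]; [-2, 2, 5]]
  = (-4)·((5)(5) - (-1)(2)) - (-3)·((1)(5) - (-1)(-2)) + (5)·((1)(2) - (5)(-2))
  = (-4)(27) - (-3)(3) + (5)(12)
  = -39

det(A) = (4)(16) - (2)(-17) + (-1)(-16) - (0)(-39) = 114

det(A) = 114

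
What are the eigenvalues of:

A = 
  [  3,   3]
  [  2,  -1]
tr(A) = 2, det(A) = -9
Characteristic polynomial: λ² - tr(A)λ + det(A) = λ² - 2λ - 9
λ² - 2λ - 9 = 0  ⇒  λ = (2 ± √((-2)² - 4·(-9)))/2 = (2 ± √(40))/2
  = 1 + √10,  1 - √10

λ = 1 + √10, 1 - √10  (≈ 4.162, -2.162)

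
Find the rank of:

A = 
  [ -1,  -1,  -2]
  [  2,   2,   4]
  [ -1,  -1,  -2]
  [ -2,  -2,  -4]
Row reduce:
R2 → R2 + (2)·R1
R3 → R3 - (1)·R1
R4 → R4 - (2)·R1
REF = 
  [ -1,  -1,  -2]
  [  0,   0,   0]
  [  0,   0,   0]
  [  0,   0,   0]
Pivot columns: 1 → 1 pivot.

rank(A) = 1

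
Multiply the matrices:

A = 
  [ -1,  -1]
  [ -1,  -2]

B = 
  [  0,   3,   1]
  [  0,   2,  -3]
AB = 
  [  0,  -5,   2]
  [  0,  -7,   5]

A is 2×2 and B is 2×3, so AB is 2×3. Each entry is (row of A)·(column of B):
AB[1,1] = (-1)(0) + (-1)(0) = 0
AB[1,2] = (-1)(3) + (-1)(2) = -5
AB[1,3] = (-1)(1) + (-1)(-3) = 2
AB[2,1] = (-1)(0) + (-2)(0) = 0
AB[2,2] = (-1)(3) + (-2)(2) = -7
AB[2,3] = (-1)(1) + (-2)(-3) = 5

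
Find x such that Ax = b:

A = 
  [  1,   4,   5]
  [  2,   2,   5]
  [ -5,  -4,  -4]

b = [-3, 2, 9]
Row reduce the augmented matrix [A|b]:
R2 → R2 - (2)·R1
R3 → R3 + (5)·R1
R3 → R3 + (8/3)·R2
REF = 
  [   1,    4,    5,   -3]
  [   0,   -6,   -5,    8]
  [   0,    0, 23/3, 46/3]

Back-substitution:
x₃ = (46/3) / (23/3) = 2
x₂ = (8 - (-5)(2)) / (-6) = -3
x₁ = (-3 - (4)(-3) - (5)(2)) / 1 = -1

x = [-1, -3, 2]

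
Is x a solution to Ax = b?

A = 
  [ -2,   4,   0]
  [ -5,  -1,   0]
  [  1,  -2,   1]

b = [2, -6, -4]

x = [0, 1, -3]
No

Ax = [4, -1, -5] ≠ b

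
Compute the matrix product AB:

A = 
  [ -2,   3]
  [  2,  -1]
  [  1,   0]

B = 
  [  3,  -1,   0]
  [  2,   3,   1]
A is 3×2 and B is 2×3, so AB is 3×3. Each entry is (row of A)·(column of B):
AB[1,1] = (-2)(3) + (3)(2) = 0
AB[1,2] = (-2)(-1) + (3)(3) = 11
AB[1,3] = (-2)(0) + (3)(1) = 3
AB[2,1] = (2)(3) + (-1)(2) = 4
AB[2,2] = (2)(-1) + (-1)(3) = -5
AB[2,3] = (2)(0) + (-1)(1) = -1
AB[3,1] = (1)(3) + (0)(2) = 3
AB[3,2] = (1)(-1) + (0)(3) = -1
AB[3,3] = (1)(0) + (0)(1) = 0

AB = 
  [  0,  11,   3]
  [  4,  -5,  -1]
  [  3,  -1,   0]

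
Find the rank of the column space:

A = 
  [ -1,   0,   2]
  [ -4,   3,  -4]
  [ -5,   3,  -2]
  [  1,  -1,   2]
Row reduce:
R2 → R2 - (4)·R1
R3 → R3 - (5)·R1
R4 → R4 + (1)·R1
R3 → R3 - (1)·R2
R4 → R4 + (1/3)·R2
REF = 
  [ -1,   0,   2]
  [  0,   3, -12]
  [  0,   0,   0]
  [  0,   0,   0]
Pivot columns: 1, 2 → 2 pivots.
dim(Col(A)) = number of pivot columns = 2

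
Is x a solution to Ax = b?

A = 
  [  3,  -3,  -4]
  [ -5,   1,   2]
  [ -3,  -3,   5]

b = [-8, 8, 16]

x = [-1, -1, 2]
Yes

Ax = [-8, 8, 16] = b ✓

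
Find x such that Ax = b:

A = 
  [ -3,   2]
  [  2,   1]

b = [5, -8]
x = [-3, -2]

Row reduce the augmented matrix [A|b]:
R2 → R2 + (2/3)·R1
REF = 
  [   -3,     2,     5]
  [    0,   7/3, -14/3]

Back-substitution:
x₂ = (-14/3) / (7/3) = -2
x₁ = (5 - (2)(-2)) / (-3) = -3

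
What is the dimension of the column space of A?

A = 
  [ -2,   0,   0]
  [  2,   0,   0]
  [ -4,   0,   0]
dim(Col(A)) = 1

Row reduce:
R2 → R2 + (1)·R1
R3 → R3 - (2)·R1
REF = 
  [ -2,   0,   0]
  [  0,   0,   0]
  [  0,   0,   0]
Pivot columns: 1 → 1 pivot.
dim(Col(A)) = number of pivot columns = 1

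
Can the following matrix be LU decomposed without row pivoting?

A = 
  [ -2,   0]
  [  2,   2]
Yes.
A[1,1] = -2 ≠ 0, so Gaussian elimination proceeds without a row swap: multiplier ℓ₂₁ = (2)/(-2) = -1, and U[2,2] = 2 - (-1)(0) = 2.
L = 
  [  1,   0]
  [ -1,   1]
U = 
  [ -2,   0]
  [  0,   2]
Check row 2 of LU: [(-1)(-2), (-1)(0) + 2] = [2, 2] = row 2 of A ✓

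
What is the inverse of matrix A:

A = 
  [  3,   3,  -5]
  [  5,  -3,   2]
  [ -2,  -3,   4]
det(A) = (3)·((-3)(4) - (2)(-3)) - (3)·((5)(4) - (2)(-2)) + (-5)·((5)(-3) - (-3)(-2))
  = (3)(-6) - (3)(24) + (-5)(-21)
  = 15
det(A) = 15 ≠ 0, so A is invertible.

Cofactors Cᵢⱼ = (-1)ⁱ⁺ʲ·Mᵢⱼ:
C = 
  [ -6, -24, -21]
  [  3,   2,   3]
  [ -9, -31, -24]

adj(A) = Cᵀ:
adj(A) = 
  [ -6,   3,  -9]
  [-24,   2, -31]
  [-21,   3, -24]

A⁻¹ = (1/15) · adj(A):
A⁻¹ = 
  [  -2/5,    1/5,   -3/5]
  [  -8/5,   2/15, -31/15]
  [  -7/5,    1/5,   -8/5]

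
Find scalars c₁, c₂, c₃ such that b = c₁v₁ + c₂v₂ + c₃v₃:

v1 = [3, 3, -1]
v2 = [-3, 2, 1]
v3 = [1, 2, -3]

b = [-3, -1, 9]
c1 = 1, c2 = 1, c3 = -3

b = 1·v1 + 1·v2 + -3·v3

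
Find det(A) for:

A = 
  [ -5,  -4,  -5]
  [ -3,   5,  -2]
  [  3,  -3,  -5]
269

Cofactor expansion along row 1:
det(A) = (-5)·((5)(-5) - (-2)(-3)) - (-4)·((-3)(-5) - (-2)(3)) + (-5)·((-3)(-3) - (5)(3))
  = (-5)(-31) - (-4)(21) + (-5)(-6)
  = 269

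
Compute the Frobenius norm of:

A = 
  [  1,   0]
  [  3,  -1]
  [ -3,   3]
||A||_F = 5.385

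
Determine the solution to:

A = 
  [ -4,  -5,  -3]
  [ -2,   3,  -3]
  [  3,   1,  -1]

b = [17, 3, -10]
x = [-3, -1, 0]

Row reduce the augmented matrix [A|b]:
R2 → R2 - (1/2)·R1
R3 → R3 + (3/4)·R1
R3 → R3 + (1/2)·R2
REF = 
  [   -4,    -5,    -3,    17]
  [    0,  11/2,  -3/2, -11/2]
  [    0,     0,    -4,     0]

Back-substitution:
x₃ = 0 / (-4) = 0
x₂ = (-11/2 - (-3/2)(0)) / (11/2) = -1
x₁ = (17 - (-5)(-1) - (-3)(0)) / (-4) = -3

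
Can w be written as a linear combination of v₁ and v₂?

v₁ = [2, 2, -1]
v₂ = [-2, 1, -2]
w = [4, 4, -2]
Yes

Form the augmented matrix and row-reduce:
[v₁|v₂|w] = 
  [  2,  -2,   4]
  [  2,   1,   4]
  [ -1,  -2,  -2]
R2 → R2 - (1)·R1
R3 → R3 + (1/2)·R1
R3 → R3 + (1)·R2
REF = 
  [  2,  -2,   4]
  [  0,   3,   0]
  [  0,   0,   0]

No row of the form [0 0 | nonzero], so the system is consistent. Back-substitution gives c₁ = 2, c₂ = 0: w = (2)·v₁ + (0)·v₂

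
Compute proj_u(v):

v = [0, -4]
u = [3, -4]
v·u = (0)(3) + (-4)(-4) = 16
u·u = (3)² + (-4)² = 25
proj_u(v) = (v·u / u·u) × u = (16/25) × u

proj_u(v) = [48/25, -64/25]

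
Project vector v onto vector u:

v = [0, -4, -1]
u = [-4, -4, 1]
v·u = (0)(-4) + (-4)(-4) + (-1)(1) = 15
u·u = (-4)² + (-4)² + (1)² = 33
proj_u(v) = (v·u / u·u) × u = (15/33) × u = (5/11) × u

proj_u(v) = [-20/11, -20/11, 5/11]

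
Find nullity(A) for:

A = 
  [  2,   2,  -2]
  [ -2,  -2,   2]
nullity(A) = 2

Row reduce:
R2 → R2 + (1)·R1
REF = 
  [  2,   2,  -2]
  [  0,   0,   0]
Pivot columns: 1 → 1 pivot.
rank(A) = 1, so nullity(A) = 3 - 1 = 2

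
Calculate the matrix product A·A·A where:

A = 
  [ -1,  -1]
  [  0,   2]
A^3 = 
  [ -1,  -3]
  [  0,   8]

A² = A·A:
A²[1,1] = (-1)(-1) + (-1)(0) = 1
A²[1,2] = (-1)(-1) + (-1)(2) = -1
A²[2,1] = (0)(-1) + (2)(0) = 0
A²[2,2] = (0)(-1) + (2)(2) = 4
A² = 
  [  1,  -1]
  [  0,   4]

A^3 = A^2·A:
A^3[1,1] = (1)(-1) + (-1)(0) = -1
A^3[1,2] = (1)(-1) + (-1)(2) = -3
A^3[2,1] = (0)(-1) + (4)(0) = 0
A^3[2,2] = (0)(-1) + (4)(2) = 8
A^3 = 
  [ -1,  -3]
  [  0,   8]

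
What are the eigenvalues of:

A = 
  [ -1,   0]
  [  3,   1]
λ = 1, -1

tr(A) = 0, det(A) = -1
Characteristic polynomial: λ² - tr(A)λ + det(A) = λ² - 1
λ² - 1 = (λ + 1)(λ - 1)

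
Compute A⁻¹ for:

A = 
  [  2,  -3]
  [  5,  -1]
det(A) = (2)(-1) - (-3)(5) = 13
For a 2×2 matrix, A⁻¹ = (1/det(A)) · [[d, -b], [-c, a]]
    = (1/13) · [[-1, 3], [-5, 2]]

A⁻¹ = 
  [-1/13,  3/13]
  [-5/13,  2/13]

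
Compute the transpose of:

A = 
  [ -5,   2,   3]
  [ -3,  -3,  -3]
Aᵀ = 
  [ -5,  -3]
  [  2,  -3]
  [  3,  -3]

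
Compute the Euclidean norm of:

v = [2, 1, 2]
3

||v||₂ = √((2)² + (1)² + (2)²) = √9 = 3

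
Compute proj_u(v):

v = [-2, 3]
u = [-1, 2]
v·u = (-2)(-1) + (3)(2) = 8
u·u = (-1)² + (2)² = 5
proj_u(v) = (v·u / u·u) × u = (8/5) × u

proj_u(v) = [-8/5, 16/5]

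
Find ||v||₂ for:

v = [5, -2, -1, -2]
5.831

||v||₂ = √((5)² + (-2)² + (-1)² + (-2)²) = √34 = 5.831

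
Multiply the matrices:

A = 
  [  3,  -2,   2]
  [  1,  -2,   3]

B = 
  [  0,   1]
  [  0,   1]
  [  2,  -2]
AB = 
  [  4,  -3]
  [  6,  -7]

A is 2×3 and B is 3×2, so AB is 2×2. Each entry is (row of A)·(column of B):
AB[1,1] = (3)(0) + (-2)(0) + (2)(2) = 4
AB[1,2] = (3)(1) + (-2)(1) + (2)(-2) = -3
AB[2,1] = (1)(0) + (-2)(0) + (3)(2) = 6
AB[2,2] = (1)(1) + (-2)(1) + (3)(-2) = -7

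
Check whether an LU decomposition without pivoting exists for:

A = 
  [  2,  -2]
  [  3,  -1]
Yes.
A[1,1] = 2 ≠ 0, so Gaussian elimination proceeds without a row swap: multiplier ℓ₂₁ = (3)/(2) = 3/2, and U[2,2] = -1 - (3/2)(-2) = 2.
L = 
  [  1,   0]
  [3/2,   1]
U = 
  [  2,  -2]
  [  0,   2]
Check row 2 of LU: [(3/2)(2), (3/2)(-2) + 2] = [3, -1] = row 2 of A ✓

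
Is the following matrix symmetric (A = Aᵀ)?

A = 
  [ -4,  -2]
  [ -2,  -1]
Yes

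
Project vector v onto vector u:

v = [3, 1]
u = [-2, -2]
v·u = (3)(-2) + (1)(-2) = -8
u·u = (-2)² + (-2)² = 8
proj_u(v) = (v·u / u·u) × u = (-8/8) × u = (-1) × u

proj_u(v) = [2, 2]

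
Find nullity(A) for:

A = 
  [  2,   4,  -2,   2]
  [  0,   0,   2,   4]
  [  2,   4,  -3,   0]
nullity(A) = 2

Row reduce:
R3 → R3 - (1)·R1
R3 → R3 + (1/2)·R2
REF = 
  [  2,   4,  -2,   2]
  [  0,   0,   2,   4]
  [  0,   0,   0,   0]
Pivot columns: 1, 3 → 2 pivots.
rank(A) = 2, so nullity(A) = 4 - 2 = 2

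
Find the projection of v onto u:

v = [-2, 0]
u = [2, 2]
proj_u(v) = [-1, -1]

v·u = (-2)(2) + (0)(2) = -4
u·u = (2)² + (2)² = 8
proj_u(v) = (v·u / u·u) × u = (-4/8) × u = (-1/2) × u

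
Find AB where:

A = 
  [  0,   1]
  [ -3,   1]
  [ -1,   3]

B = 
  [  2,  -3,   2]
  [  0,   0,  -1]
A is 3×2 and B is 2×3, so AB is 3×3. Each entry is (row of A)·(column of B):
AB[1,1] = (0)(2) + (1)(0) = 0
AB[1,2] = (0)(-3) + (1)(0) = 0
AB[1,3] = (0)(2) + (1)(-1) = -1
AB[2,1] = (-3)(2) + (1)(0) = -6
AB[2,2] = (-3)(-3) + (1)(0) = 9
AB[2,3] = (-3)(2) + (1)(-1) = -7
AB[3,1] = (-1)(2) + (3)(0) = -2
AB[3,2] = (-1)(-3) + (3)(0) = 3
AB[3,3] = (-1)(2) + (3)(-1) = -5

AB = 
  [  0,   0,  -1]
  [ -6,   9,  -7]
  [ -2,   3,  -5]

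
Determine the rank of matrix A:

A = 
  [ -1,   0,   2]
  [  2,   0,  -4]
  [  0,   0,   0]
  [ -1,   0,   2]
Row reduce:
R2 → R2 + (2)·R1
R4 → R4 - (1)·R1
REF = 
  [ -1,   0,   2]
  [  0,   0,   0]
  [  0,   0,   0]
  [  0,   0,   0]
Pivot columns: 1 → 1 pivot.

rank(A) = 1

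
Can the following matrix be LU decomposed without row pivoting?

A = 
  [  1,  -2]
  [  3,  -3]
Yes.
A[1,1] = 1 ≠ 0, so Gaussian elimination proceeds without a row swap: multiplier ℓ₂₁ = (3)/(1) = 3, and U[2,2] = -3 - (3)(-2) = 3.
L = 
  [  1,   0]
  [  3,   1]
U = 
  [  1,  -2]
  [  0,   3]
Check row 2 of LU: [(3)(1), (3)(-2) + 3] = [3, -3] = row 2 of A ✓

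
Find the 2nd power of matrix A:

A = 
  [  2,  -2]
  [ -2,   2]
A² = A·A:
A²[1,1] = (2)(2) + (-2)(-2) = 8
A²[1,2] = (2)(-2) + (-2)(2) = -8
A²[2,1] = (-2)(2) + (2)(-2) = -8
A²[2,2] = (-2)(-2) + (2)(2) = 8
A² = 
  [  8,  -8]
  [ -8,   8]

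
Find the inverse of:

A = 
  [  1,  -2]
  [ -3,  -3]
det(A) = (1)(-3) - (-2)(-3) = -9
For a 2×2 matrix, A⁻¹ = (1/det(A)) · [[d, -b], [-c, a]]
    = (-1/9) · [[-3, 2], [3, 1]]

A⁻¹ = 
  [ 1/3, -2/9]
  [-1/3, -1/9]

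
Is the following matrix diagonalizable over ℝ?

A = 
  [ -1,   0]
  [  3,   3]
Yes

tr(A) = 2, det(A) = -3
Characteristic polynomial: λ² - tr(A)λ + det(A) = λ² - 2λ - 3
λ² - 2λ - 3 = (λ + 1)(λ - 3)
Eigenvalues: 3, -1
λ=-1: alg. mult. = 1, geom. mult. = 2 - rank(A - (-1)I) = 2 - 1 = 1
λ=3: alg. mult. = 1, geom. mult. = 2 - rank(A - (3)I) = 2 - 1 = 1
Sum of geometric multiplicities equals n, so A has n independent eigenvectors.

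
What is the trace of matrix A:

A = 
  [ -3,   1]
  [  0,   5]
2

tr(A) = -3 + 5 = 2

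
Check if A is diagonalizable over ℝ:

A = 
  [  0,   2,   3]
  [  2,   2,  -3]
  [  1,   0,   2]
No

Characteristic polynomial: det(λI - A) = λ³ - 4λ² - 3λ + 20
By the rational root theorem any rational root is an integer dividing 20; none of those is a root, so p(λ) has no rational roots and hence (being an irreducible cubic) no repeated roots.
Discriminant of the cubic: Δ = -1108
Δ < 0 ⇒ one real eigenvalue and a complex-conjugate pair: λ ≈ 3.039 + 0.6264i, 3.039 - 0.6264i, -2.078
Has complex eigenvalues (not diagonalizable over ℝ).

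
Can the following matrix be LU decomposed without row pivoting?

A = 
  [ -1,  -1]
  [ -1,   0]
Yes.
A[1,1] = -1 ≠ 0, so Gaussian elimination proceeds without a row swap: multiplier ℓ₂₁ = (-1)/(-1) = 1, and U[2,2] = 0 - (1)(-1) = 1.
L = 
  [  1,   0]
  [  1,   1]
U = 
  [ -1,  -1]
  [  0,   1]
Check row 2 of LU: [(1)(-1), (1)(-1) + 1] = [-1, 0] = row 2 of A ✓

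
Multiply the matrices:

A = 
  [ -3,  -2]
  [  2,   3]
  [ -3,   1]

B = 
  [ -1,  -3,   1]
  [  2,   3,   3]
A is 3×2 and B is 2×3, so AB is 3×3. Each entry is (row of A)·(column of B):
AB[1,1] = (-3)(-1) + (-2)(2) = -1
AB[1,2] = (-3)(-3) + (-2)(3) = 3
AB[1,3] = (-3)(1) + (-2)(3) = -9
AB[2,1] = (2)(-1) + (3)(2) = 4
AB[2,2] = (2)(-3) + (3)(3) = 3
AB[2,3] = (2)(1) + (3)(3) = 11
AB[3,1] = (-3)(-1) + (1)(2) = 5
AB[3,2] = (-3)(-3) + (1)(3) = 12
AB[3,3] = (-3)(1) + (1)(3) = 0

AB = 
  [ -1,   3,  -9]
  [  4,   3,  11]
  [  5,  12,   0]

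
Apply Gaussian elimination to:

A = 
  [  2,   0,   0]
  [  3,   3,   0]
Row operations:
R2 → R2 - (3/2)·R1

Resulting echelon form:
REF = 
  [  2,   0,   0]
  [  0,   3,   0]

Rank = 2 (number of non-zero pivot rows).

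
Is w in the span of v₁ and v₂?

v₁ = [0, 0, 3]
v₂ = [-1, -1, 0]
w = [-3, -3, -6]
Yes

Form the augmented matrix and row-reduce:
[v₁|v₂|w] = 
  [  0,  -1,  -3]
  [  0,  -1,  -3]
  [  3,   0,  -6]
Swap R1 ↔ R3
R3 → R3 - (1)·R2
REF = 
  [  3,   0,  -6]
  [  0,  -1,  -3]
  [  0,   0,   0]

No row of the form [0 0 | nonzero], so the system is consistent. Back-substitution gives c₁ = -2, c₂ = 3: w = (-2)·v₁ + (3)·v₂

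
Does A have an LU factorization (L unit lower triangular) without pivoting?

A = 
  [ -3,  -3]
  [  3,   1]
Yes.
A[1,1] = -3 ≠ 0, so Gaussian elimination proceeds without a row swap: multiplier ℓ₂₁ = (3)/(-3) = -1, and U[2,2] = 1 - (-1)(-3) = -2.
L = 
  [  1,   0]
  [ -1,   1]
U = 
  [ -3,  -3]
  [  0,  -2]
Check row 2 of LU: [(-1)(-3), (-1)(-3) + (-2)] = [3, 1] = row 2 of A ✓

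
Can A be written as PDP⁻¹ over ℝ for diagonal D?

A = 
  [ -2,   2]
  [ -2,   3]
Yes

tr(A) = 1, det(A) = -2
Characteristic polynomial: λ² - tr(A)λ + det(A) = λ² - λ - 2
λ² - λ - 2 = (λ + 1)(λ - 2)
Eigenvalues: 2, -1
λ=-1: alg. mult. = 1, geom. mult. = 2 - rank(A - (-1)I) = 2 - 1 = 1
λ=2: alg. mult. = 1, geom. mult. = 2 - rank(A - (2)I) = 2 - 1 = 1
Sum of geometric multiplicities equals n, so A has n independent eigenvectors.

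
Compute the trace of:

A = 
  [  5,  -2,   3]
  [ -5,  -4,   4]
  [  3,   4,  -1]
0

tr(A) = 5 + -4 + -1 = 0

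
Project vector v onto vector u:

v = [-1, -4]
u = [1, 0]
proj_u(v) = [-1, 0]

v·u = (-1)(1) + (-4)(0) = -1
u·u = (1)² + (0)² = 1
proj_u(v) = (v·u / u·u) × u = (-1/1) × u = (-1) × u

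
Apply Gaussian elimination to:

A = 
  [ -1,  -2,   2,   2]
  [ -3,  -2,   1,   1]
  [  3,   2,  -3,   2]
Row operations:
R2 → R2 - (3)·R1
R3 → R3 + (3)·R1
R3 → R3 + (1)·R2

Resulting echelon form:
REF = 
  [ -1,  -2,   2,   2]
  [  0,   4,  -5,  -5]
  [  0,   0,  -2,   3]

Rank = 3 (number of non-zero pivot rows).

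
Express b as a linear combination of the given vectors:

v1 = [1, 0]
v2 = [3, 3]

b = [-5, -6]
c1 = 1, c2 = -2

b = 1·v1 + -2·v2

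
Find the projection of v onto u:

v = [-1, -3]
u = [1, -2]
v·u = (-1)(1) + (-3)(-2) = 5
u·u = (1)² + (-2)² = 5
proj_u(v) = (v·u / u·u) × u = (5/5) × u = (1) × u

proj_u(v) = [1, -2]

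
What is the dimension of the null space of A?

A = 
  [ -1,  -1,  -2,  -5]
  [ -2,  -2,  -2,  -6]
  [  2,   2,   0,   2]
nullity(A) = 2

Row reduce:
R2 → R2 - (2)·R1
R3 → R3 + (2)·R1
R3 → R3 + (2)·R2
REF = 
  [ -1,  -1,  -2,  -5]
  [  0,   0,   2,   4]
  [  0,   0,   0,   0]
Pivot columns: 1, 3 → 2 pivots.
rank(A) = 2, so nullity(A) = 4 - 2 = 2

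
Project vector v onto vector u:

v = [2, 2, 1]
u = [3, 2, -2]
v·u = (2)(3) + (2)(2) + (1)(-2) = 8
u·u = (3)² + (2)² + (-2)² = 17
proj_u(v) = (v·u / u·u) × u = (8/17) × u

proj_u(v) = [24/17, 16/17, -16/17]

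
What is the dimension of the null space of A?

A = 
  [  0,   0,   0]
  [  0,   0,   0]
nullity(A) = 3

Row reduce:
(no row operations needed)
REF = 
  [  0,   0,   0]
  [  0,   0,   0]
Pivot columns: none → 0 pivots.
rank(A) = 0, so nullity(A) = 3 - 0 = 3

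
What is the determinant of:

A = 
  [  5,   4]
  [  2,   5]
For a 2×2 matrix, det = ad - bc = (5)(5) - (4)(2) = 17

det(A) = 17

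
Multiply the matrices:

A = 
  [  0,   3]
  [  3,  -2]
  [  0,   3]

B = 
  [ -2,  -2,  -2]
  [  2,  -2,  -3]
A is 3×2 and B is 2×3, so AB is 3×3. Each entry is (row of A)·(column of B):
AB[1,1] = (0)(-2) + (3)(2) = 6
AB[1,2] = (0)(-2) + (3)(-2) = -6
AB[1,3] = (0)(-2) + (3)(-3) = -9
AB[2,1] = (3)(-2) + (-2)(2) = -10
AB[2,2] = (3)(-2) + (-2)(-2) = -2
AB[2,3] = (3)(-2) + (-2)(-3) = 0
AB[3,1] = (0)(-2) + (3)(2) = 6
AB[3,2] = (0)(-2) + (3)(-2) = -6
AB[3,3] = (0)(-2) + (3)(-3) = -9

AB = 
  [  6,  -6,  -9]
  [-10,  -2,   0]
  [  6,  -6,  -9]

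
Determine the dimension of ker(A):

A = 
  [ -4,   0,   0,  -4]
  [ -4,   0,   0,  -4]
nullity(A) = 3

Row reduce:
R2 → R2 - (1)·R1
REF = 
  [ -4,   0,   0,  -4]
  [  0,   0,   0,   0]
Pivot columns: 1 → 1 pivot.
rank(A) = 1, so nullity(A) = 4 - 1 = 3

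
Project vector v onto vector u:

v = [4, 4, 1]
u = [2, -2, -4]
v·u = (4)(2) + (4)(-2) + (1)(-4) = -4
u·u = (2)² + (-2)² + (-4)² = 24
proj_u(v) = (v·u / u·u) × u = (-4/24) × u = (-1/6) × u

proj_u(v) = [-1/3, 1/3, 2/3]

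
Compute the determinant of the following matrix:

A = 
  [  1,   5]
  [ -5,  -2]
For a 2×2 matrix, det = ad - bc = (1)(-2) - (5)(-5) = 23

det(A) = 23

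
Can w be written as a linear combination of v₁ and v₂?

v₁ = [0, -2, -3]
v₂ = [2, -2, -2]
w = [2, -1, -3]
No

Form the augmented matrix and row-reduce:
[v₁|v₂|w] = 
  [  0,   2,   2]
  [ -2,  -2,  -1]
  [ -3,  -2,  -3]
Swap R1 ↔ R2
R3 → R3 - (3/2)·R1
R3 → R3 - (1/2)·R2
REF = 
  [  -2,   -2,   -1]
  [   0,    2,    2]
  [   0,    0, -5/2]

Row 3 reads [0 0 | -5/2], i.e. 0 = -5/2, so the system is inconsistent and w ∉ span{v₁, v₂}.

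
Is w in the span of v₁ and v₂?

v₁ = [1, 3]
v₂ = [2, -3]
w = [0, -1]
Yes

Form the augmented matrix and row-reduce:
[v₁|v₂|w] = 
  [  1,   2,   0]
  [  3,  -3,  -1]
R2 → R2 - (3)·R1
REF = 
  [  1,   2,   0]
  [  0,  -9,  -1]

No row of the form [0 0 | nonzero], so the system is consistent. Back-substitution gives c₁ = -2/9, c₂ = 1/9: w = (-2/9)·v₁ + (1/9)·v₂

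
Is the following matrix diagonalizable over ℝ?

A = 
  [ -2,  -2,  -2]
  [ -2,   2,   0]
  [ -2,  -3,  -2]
Yes

Characteristic polynomial: det(λI - A) = λ³ + 2λ² - 12λ + 4
By the rational root theorem any rational root is an integer dividing 4; none of those is a root, so p(λ) has no rational roots and hence (being an irreducible cubic) no repeated roots.
Discriminant of the cubic: Δ = 5200
Δ > 0 ⇒ three distinct real eigenvalues: λ ≈ -4.721, 0.3586, 2.363
Three distinct real eigenvalues, so A has 3 independent eigenvectors.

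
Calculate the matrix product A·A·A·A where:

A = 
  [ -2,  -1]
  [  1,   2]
A² = A·A:
A²[1,1] = (-2)(-2) + (-1)(1) = 3
A²[1,2] = (-2)(-1) + (-1)(2) = 0
A²[2,1] = (1)(-2) + (2)(1) = 0
A²[2,2] = (1)(-1) + (2)(2) = 3
A² = 
  [  3,   0]
  [  0,   3]

A^3 = A^2·A:
A^3[1,1] = (3)(-2) + (0)(1) = -6
A^3[1,2] = (3)(-1) + (0)(2) = -3
A^3[2,1] = (0)(-2) + (3)(1) = 3
A^3[2,2] = (0)(-1) + (3)(2) = 6
A^3 = 
  [ -6,  -3]
  [  3,   6]

A^4 = A^3·A:
A^4[1,1] = (-6)(-2) + (-3)(1) = 9
A^4[1,2] = (-6)(-1) + (-3)(2) = 0
A^4[2,1] = (3)(-2) + (6)(1) = 0
A^4[2,2] = (3)(-1) + (6)(2) = 9
A^4 = 
  [  9,   0]
  [  0,   9]

Therefore
A^4 = 
  [  9,   0]
  [  0,   9]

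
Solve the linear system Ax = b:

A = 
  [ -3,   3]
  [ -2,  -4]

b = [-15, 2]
Row reduce the augmented matrix [A|b]:
R2 → R2 - (2/3)·R1
REF = 
  [ -3,   3, -15]
  [  0,  -6,  12]

Back-substitution:
x₂ = 12 / (-6) = -2
x₁ = (-15 - (3)(-2)) / (-3) = 3

x = [3, -2]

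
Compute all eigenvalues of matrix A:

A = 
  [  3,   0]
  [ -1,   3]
λ = 3, 3

tr(A) = 6, det(A) = 9
Characteristic polynomial: λ² - tr(A)λ + det(A) = λ² - 6λ + 9
λ² - 6λ + 9 = (λ - 3)²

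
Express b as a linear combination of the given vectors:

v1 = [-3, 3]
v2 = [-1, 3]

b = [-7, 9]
c1 = 2, c2 = 1

b = 2·v1 + 1·v2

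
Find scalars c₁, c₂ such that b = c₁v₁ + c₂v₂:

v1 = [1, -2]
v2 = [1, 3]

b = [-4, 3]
c1 = -3, c2 = -1

b = -3·v1 + -1·v2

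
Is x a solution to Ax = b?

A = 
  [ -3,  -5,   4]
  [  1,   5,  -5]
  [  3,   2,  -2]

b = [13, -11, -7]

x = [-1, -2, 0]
Yes

Ax = [13, -11, -7] = b ✓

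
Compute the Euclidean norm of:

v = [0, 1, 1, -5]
5.196

||v||₂ = √((0)² + (1)² + (1)² + (-5)²) = √27 = 5.196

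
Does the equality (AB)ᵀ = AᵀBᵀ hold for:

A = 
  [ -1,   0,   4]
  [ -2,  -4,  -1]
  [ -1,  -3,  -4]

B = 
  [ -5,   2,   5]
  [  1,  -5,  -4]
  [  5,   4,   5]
No

(AB)ᵀ = 
  [ 25,   1, -18]
  [ 14,  12,  -3]
  [ 15,   1, -13]

AᵀBᵀ = 
  [ -4,  13, -18]
  [-23,  32, -31]
  [-42,  25,  -4]

The two matrices differ, so (AB)ᵀ ≠ AᵀBᵀ in general. The correct identity is (AB)ᵀ = BᵀAᵀ.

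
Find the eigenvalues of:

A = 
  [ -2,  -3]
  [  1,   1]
tr(A) = -1, det(A) = 1
Characteristic polynomial: λ² - tr(A)λ + det(A) = λ² + λ + 1
λ² + λ + 1 = 0  ⇒  λ = (-1 ± √((1)² - 4·(1)))/2 = (-1 ± √(-3))/2
  = (-1 + i√3)/2,  (-1 - i√3)/2

λ = (-1 + i√3)/2, (-1 - i√3)/2  (≈ -0.5 + 0.866i, -0.5 - 0.866i)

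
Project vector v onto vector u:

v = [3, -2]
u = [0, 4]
proj_u(v) = [0, -2]

v·u = (3)(0) + (-2)(4) = -8
u·u = (0)² + (4)² = 16
proj_u(v) = (v·u / u·u) × u = (-8/16) × u = (-1/2) × u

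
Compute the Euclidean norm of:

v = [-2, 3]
3.606

||v||₂ = √((-2)² + (3)²) = √13 = 3.606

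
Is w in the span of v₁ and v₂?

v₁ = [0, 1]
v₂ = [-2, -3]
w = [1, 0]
Yes

Form the augmented matrix and row-reduce:
[v₁|v₂|w] = 
  [  0,  -2,   1]
  [  1,  -3,   0]
Swap R1 ↔ R2
REF = 
  [  1,  -3,   0]
  [  0,  -2,   1]

No row of the form [0 0 | nonzero], so the system is consistent. Back-substitution gives c₁ = -3/2, c₂ = -1/2: w = (-3/2)·v₁ + (-1/2)·v₂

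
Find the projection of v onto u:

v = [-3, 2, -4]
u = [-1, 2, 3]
v·u = (-3)(-1) + (2)(2) + (-4)(3) = -5
u·u = (-1)² + (2)² + (3)² = 14
proj_u(v) = (v·u / u·u) × u = (-5/14) × u

proj_u(v) = [5/14, -5/7, -15/14]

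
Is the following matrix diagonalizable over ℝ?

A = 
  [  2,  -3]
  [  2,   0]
No

tr(A) = 2, det(A) = 6
Characteristic polynomial: λ² - tr(A)λ + det(A) = λ² - 2λ + 6
λ² - 2λ + 6 = 0  ⇒  λ = (2 ± √((-2)² - 4·(6)))/2 = (2 ± √(-20))/2
  = 1 + i√5,  1 - i√5
Eigenvalues: 1 + i√5, 1 - i√5  (≈ 1 + 2.236i, 1 - 2.236i)
Has complex eigenvalues (not diagonalizable over ℝ).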